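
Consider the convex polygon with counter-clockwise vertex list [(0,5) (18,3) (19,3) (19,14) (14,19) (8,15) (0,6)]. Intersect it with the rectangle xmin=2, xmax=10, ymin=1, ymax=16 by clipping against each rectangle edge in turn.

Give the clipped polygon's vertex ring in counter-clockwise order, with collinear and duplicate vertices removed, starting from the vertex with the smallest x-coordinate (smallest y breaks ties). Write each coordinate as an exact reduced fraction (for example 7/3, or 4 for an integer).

Clipped polygon: [(2,43/9) (10,35/9) (10,16) (19/2,16) (8,15) (2,33/4)]

1. After x ≥ 2: [(2,43/9) (18,3) (19,3) (19,14) (14,19) (8,15) (2,33/4)]
2. After x ≤ 10: [(2,43/9) (10,35/9) (10,49/3) (8,15) (2,33/4)]
3. After y ≥ 1: [(2,43/9) (10,35/9) (10,49/3) (8,15) (2,33/4)]
4. After y ≤ 16: [(2,43/9) (10,35/9) (10,16) (19/2,16) (8,15) (2,33/4)]
5. Canonical ring: [(2,43/9) (10,35/9) (10,16) (19/2,16) (8,15) (2,33/4)]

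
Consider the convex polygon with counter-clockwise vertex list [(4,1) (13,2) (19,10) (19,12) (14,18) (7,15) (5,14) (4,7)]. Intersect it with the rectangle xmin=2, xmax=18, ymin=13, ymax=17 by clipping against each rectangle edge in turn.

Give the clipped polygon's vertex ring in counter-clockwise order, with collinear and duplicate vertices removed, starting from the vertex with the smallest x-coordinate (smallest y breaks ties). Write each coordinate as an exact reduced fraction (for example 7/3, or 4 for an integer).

1. After x ≥ 2: [(4,1) (13,2) (19,10) (19,12) (14,18) (7,15) (5,14) (4,7)]
2. After x ≤ 18: [(4,1) (13,2) (18,26/3) (18,66/5) (14,18) (7,15) (5,14) (4,7)]
3. After y ≥ 13: [(18,13) (18,66/5) (14,18) (7,15) (5,14) (34/7,13)]
4. After y ≤ 17: [(18,13) (18,66/5) (89/6,17) (35/3,17) (7,15) (5,14) (34/7,13)]
5. Canonical ring: [(34/7,13) (18,13) (18,66/5) (89/6,17) (35/3,17) (7,15) (5,14)]

Clipped polygon: [(34/7,13) (18,13) (18,66/5) (89/6,17) (35/3,17) (7,15) (5,14)]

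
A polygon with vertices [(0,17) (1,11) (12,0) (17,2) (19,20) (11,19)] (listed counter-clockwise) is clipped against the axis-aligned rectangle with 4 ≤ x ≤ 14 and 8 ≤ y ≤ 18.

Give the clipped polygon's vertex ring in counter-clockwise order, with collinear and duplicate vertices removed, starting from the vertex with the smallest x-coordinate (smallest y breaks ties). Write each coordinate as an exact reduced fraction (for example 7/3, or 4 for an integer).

Clipped polygon: [(4,8) (14,8) (14,18) (11/2,18) (4,195/11)]

1. After x ≥ 4: [(4,195/11) (4,8) (12,0) (17,2) (19,20) (11,19)]
2. After x ≤ 14: [(4,195/11) (4,8) (12,0) (14,4/5) (14,155/8) (11,19)]
3. After y ≥ 8: [(4,195/11) (4,8) (4,8) (14,8) (14,155/8) (11,19)]
4. After y ≤ 18: [(11/2,18) (4,195/11) (4,8) (4,8) (14,8) (14,18)]
5. Canonical ring: [(4,8) (14,8) (14,18) (11/2,18) (4,195/11)]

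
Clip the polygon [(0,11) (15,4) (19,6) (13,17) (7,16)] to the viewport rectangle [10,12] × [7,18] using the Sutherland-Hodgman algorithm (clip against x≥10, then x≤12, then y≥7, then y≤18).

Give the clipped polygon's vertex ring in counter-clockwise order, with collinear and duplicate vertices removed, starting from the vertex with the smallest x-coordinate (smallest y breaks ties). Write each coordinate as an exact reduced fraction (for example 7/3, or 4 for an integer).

Clipped polygon: [(10,7) (12,7) (12,101/6) (10,33/2)]

1. After x ≥ 10: [(10,19/3) (15,4) (19,6) (13,17) (10,33/2)]
2. After x ≤ 12: [(10,19/3) (12,27/5) (12,101/6) (10,33/2)]
3. After y ≥ 7: [(10,7) (12,7) (12,101/6) (10,33/2)]
4. After y ≤ 18: [(10,7) (12,7) (12,101/6) (10,33/2)]
5. Canonical ring: [(10,7) (12,7) (12,101/6) (10,33/2)]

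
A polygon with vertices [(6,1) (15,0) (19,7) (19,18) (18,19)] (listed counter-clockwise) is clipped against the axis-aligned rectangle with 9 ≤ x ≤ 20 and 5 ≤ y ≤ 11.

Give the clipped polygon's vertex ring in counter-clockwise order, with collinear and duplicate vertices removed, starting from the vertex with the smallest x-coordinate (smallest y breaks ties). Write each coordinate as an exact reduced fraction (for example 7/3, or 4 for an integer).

Clipped polygon: [(9,5) (125/7,5) (19,7) (19,11) (38/3,11) (9,11/2)]

1. After x ≥ 9: [(9,11/2) (9,2/3) (15,0) (19,7) (19,18) (18,19)]
2. After x ≤ 20: [(9,11/2) (9,2/3) (15,0) (19,7) (19,18) (18,19)]
3. After y ≥ 5: [(9,11/2) (9,5) (125/7,5) (19,7) (19,18) (18,19)]
4. After y ≤ 11: [(38/3,11) (9,11/2) (9,5) (125/7,5) (19,7) (19,11)]
5. Canonical ring: [(9,5) (125/7,5) (19,7) (19,11) (38/3,11) (9,11/2)]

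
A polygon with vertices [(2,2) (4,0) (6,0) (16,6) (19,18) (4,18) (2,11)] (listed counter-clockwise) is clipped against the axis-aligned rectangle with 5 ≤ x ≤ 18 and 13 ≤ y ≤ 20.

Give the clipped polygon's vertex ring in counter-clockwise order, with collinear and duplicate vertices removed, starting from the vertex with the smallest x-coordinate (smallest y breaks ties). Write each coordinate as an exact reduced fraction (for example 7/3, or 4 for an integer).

1. After x ≥ 5: [(5,0) (6,0) (16,6) (19,18) (5,18)]
2. After x ≤ 18: [(5,0) (6,0) (16,6) (18,14) (18,18) (5,18)]
3. After y ≥ 13: [(5,13) (71/4,13) (18,14) (18,18) (5,18)]
4. After y ≤ 20: [(5,13) (71/4,13) (18,14) (18,18) (5,18)]
5. Canonical ring: [(5,13) (71/4,13) (18,14) (18,18) (5,18)]

Clipped polygon: [(5,13) (71/4,13) (18,14) (18,18) (5,18)]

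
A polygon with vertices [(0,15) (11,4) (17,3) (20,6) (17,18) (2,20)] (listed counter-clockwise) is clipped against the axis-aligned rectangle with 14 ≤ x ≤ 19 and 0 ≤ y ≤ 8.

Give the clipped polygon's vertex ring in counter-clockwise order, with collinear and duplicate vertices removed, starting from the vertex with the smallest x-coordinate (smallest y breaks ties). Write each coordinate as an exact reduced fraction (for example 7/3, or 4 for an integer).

Clipped polygon: [(14,7/2) (17,3) (19,5) (19,8) (14,8)]

1. After x ≥ 14: [(14,7/2) (17,3) (20,6) (17,18) (14,92/5)]
2. After x ≤ 19: [(14,7/2) (17,3) (19,5) (19,10) (17,18) (14,92/5)]
3. After y ≥ 0: [(14,7/2) (17,3) (19,5) (19,10) (17,18) (14,92/5)]
4. After y ≤ 8: [(14,8) (14,7/2) (17,3) (19,5) (19,8)]
5. Canonical ring: [(14,7/2) (17,3) (19,5) (19,8) (14,8)]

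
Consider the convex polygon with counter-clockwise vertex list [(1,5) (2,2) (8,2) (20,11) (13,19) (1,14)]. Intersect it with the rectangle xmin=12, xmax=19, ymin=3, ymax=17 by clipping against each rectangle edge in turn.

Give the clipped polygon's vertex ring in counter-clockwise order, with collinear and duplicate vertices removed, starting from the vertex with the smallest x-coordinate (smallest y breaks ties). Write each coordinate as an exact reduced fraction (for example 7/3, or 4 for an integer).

1. After x ≥ 12: [(12,5) (20,11) (13,19) (12,223/12)]
2. After x ≤ 19: [(12,5) (19,41/4) (19,85/7) (13,19) (12,223/12)]
3. After y ≥ 3: [(12,5) (19,41/4) (19,85/7) (13,19) (12,223/12)]
4. After y ≤ 17: [(12,17) (12,5) (19,41/4) (19,85/7) (59/4,17)]
5. Canonical ring: [(12,5) (19,41/4) (19,85/7) (59/4,17) (12,17)]

Clipped polygon: [(12,5) (19,41/4) (19,85/7) (59/4,17) (12,17)]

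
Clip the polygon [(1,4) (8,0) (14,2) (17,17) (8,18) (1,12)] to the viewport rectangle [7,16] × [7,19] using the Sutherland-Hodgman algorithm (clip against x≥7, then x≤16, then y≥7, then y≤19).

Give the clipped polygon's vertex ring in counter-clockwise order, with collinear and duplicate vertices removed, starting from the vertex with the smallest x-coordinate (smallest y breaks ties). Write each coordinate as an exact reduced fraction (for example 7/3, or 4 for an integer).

1. After x ≥ 7: [(7,4/7) (8,0) (14,2) (17,17) (8,18) (7,120/7)]
2. After x ≤ 16: [(7,4/7) (8,0) (14,2) (16,12) (16,154/9) (8,18) (7,120/7)]
3. After y ≥ 7: [(7,7) (15,7) (16,12) (16,154/9) (8,18) (7,120/7)]
4. After y ≤ 19: [(7,7) (15,7) (16,12) (16,154/9) (8,18) (7,120/7)]
5. Canonical ring: [(7,7) (15,7) (16,12) (16,154/9) (8,18) (7,120/7)]

Clipped polygon: [(7,7) (15,7) (16,12) (16,154/9) (8,18) (7,120/7)]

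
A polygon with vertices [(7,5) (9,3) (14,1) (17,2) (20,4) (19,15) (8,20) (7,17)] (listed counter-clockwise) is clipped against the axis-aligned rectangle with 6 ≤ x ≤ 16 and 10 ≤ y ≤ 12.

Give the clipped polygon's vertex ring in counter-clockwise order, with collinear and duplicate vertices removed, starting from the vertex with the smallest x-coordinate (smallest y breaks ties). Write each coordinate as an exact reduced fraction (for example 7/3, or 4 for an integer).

1. After x ≥ 6: [(7,5) (9,3) (14,1) (17,2) (20,4) (19,15) (8,20) (7,17)]
2. After x ≤ 16: [(7,5) (9,3) (14,1) (16,5/3) (16,180/11) (8,20) (7,17)]
3. After y ≥ 10: [(7,10) (16,10) (16,180/11) (8,20) (7,17)]
4. After y ≤ 12: [(7,12) (7,10) (16,10) (16,12)]
5. Canonical ring: [(7,10) (16,10) (16,12) (7,12)]

Clipped polygon: [(7,10) (16,10) (16,12) (7,12)]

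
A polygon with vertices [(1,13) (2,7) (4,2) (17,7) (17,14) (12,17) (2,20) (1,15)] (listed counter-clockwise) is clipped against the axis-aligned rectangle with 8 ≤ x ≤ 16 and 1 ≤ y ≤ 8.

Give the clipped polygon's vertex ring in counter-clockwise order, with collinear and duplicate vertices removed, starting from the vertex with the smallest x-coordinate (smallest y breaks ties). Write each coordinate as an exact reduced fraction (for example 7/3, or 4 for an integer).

1. After x ≥ 8: [(8,46/13) (17,7) (17,14) (12,17) (8,91/5)]
2. After x ≤ 16: [(8,46/13) (16,86/13) (16,73/5) (12,17) (8,91/5)]
3. After y ≥ 1: [(8,46/13) (16,86/13) (16,73/5) (12,17) (8,91/5)]
4. After y ≤ 8: [(8,8) (8,46/13) (16,86/13) (16,8)]
5. Canonical ring: [(8,46/13) (16,86/13) (16,8) (8,8)]

Clipped polygon: [(8,46/13) (16,86/13) (16,8) (8,8)]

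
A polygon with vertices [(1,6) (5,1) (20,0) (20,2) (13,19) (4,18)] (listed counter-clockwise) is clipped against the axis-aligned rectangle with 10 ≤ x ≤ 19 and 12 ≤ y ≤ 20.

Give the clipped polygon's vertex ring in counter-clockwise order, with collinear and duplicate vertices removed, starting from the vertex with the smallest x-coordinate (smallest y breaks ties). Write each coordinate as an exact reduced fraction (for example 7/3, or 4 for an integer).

1. After x ≥ 10: [(10,2/3) (20,0) (20,2) (13,19) (10,56/3)]
2. After x ≤ 19: [(10,2/3) (19,1/15) (19,31/7) (13,19) (10,56/3)]
3. After y ≥ 12: [(10,12) (270/17,12) (13,19) (10,56/3)]
4. After y ≤ 20: [(10,12) (270/17,12) (13,19) (10,56/3)]
5. Canonical ring: [(10,12) (270/17,12) (13,19) (10,56/3)]

Clipped polygon: [(10,12) (270/17,12) (13,19) (10,56/3)]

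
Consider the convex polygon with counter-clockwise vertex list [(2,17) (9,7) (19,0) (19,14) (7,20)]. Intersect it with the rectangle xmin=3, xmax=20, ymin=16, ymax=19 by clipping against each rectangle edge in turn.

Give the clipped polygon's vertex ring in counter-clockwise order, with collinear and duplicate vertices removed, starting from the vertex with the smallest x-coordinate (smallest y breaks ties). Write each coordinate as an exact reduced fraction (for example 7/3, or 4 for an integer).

Clipped polygon: [(3,16) (15,16) (9,19) (16/3,19) (3,88/5)]

1. After x ≥ 3: [(3,88/5) (3,109/7) (9,7) (19,0) (19,14) (7,20)]
2. After x ≤ 20: [(3,88/5) (3,109/7) (9,7) (19,0) (19,14) (7,20)]
3. After y ≥ 16: [(3,88/5) (3,16) (15,16) (7,20)]
4. After y ≤ 19: [(16/3,19) (3,88/5) (3,16) (15,16) (9,19)]
5. Canonical ring: [(3,16) (15,16) (9,19) (16/3,19) (3,88/5)]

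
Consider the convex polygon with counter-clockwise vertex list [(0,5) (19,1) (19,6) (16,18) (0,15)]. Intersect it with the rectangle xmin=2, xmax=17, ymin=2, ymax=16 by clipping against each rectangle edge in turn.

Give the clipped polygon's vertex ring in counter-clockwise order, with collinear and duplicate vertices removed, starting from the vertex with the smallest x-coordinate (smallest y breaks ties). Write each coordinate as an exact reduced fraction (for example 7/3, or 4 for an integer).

Clipped polygon: [(2,87/19) (57/4,2) (17,2) (17,14) (33/2,16) (16/3,16) (2,123/8)]

1. After x ≥ 2: [(2,87/19) (19,1) (19,6) (16,18) (2,123/8)]
2. After x ≤ 17: [(2,87/19) (17,27/19) (17,14) (16,18) (2,123/8)]
3. After y ≥ 2: [(2,87/19) (57/4,2) (17,2) (17,14) (16,18) (2,123/8)]
4. After y ≤ 16: [(2,87/19) (57/4,2) (17,2) (17,14) (33/2,16) (16/3,16) (2,123/8)]
5. Canonical ring: [(2,87/19) (57/4,2) (17,2) (17,14) (33/2,16) (16/3,16) (2,123/8)]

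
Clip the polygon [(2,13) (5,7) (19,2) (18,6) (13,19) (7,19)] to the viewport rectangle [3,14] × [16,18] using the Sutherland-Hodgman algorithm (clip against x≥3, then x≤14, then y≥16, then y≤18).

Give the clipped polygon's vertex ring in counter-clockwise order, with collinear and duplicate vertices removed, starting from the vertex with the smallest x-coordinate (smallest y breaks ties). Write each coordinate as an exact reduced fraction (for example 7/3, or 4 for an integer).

1. After x ≥ 3: [(3,71/5) (3,11) (5,7) (19,2) (18,6) (13,19) (7,19)]
2. After x ≤ 14: [(3,71/5) (3,11) (5,7) (14,53/14) (14,82/5) (13,19) (7,19)]
3. After y ≥ 16: [(9/2,16) (14,16) (14,82/5) (13,19) (7,19)]
4. After y ≤ 18: [(37/6,18) (9/2,16) (14,16) (14,82/5) (174/13,18)]
5. Canonical ring: [(9/2,16) (14,16) (14,82/5) (174/13,18) (37/6,18)]

Clipped polygon: [(9/2,16) (14,16) (14,82/5) (174/13,18) (37/6,18)]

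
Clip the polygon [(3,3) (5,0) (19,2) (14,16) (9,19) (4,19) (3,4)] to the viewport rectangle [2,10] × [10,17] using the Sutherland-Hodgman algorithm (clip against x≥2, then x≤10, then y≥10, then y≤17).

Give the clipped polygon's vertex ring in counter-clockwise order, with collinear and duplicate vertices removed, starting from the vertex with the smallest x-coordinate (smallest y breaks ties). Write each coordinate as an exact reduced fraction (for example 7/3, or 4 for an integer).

1. After x ≥ 2: [(3,3) (5,0) (19,2) (14,16) (9,19) (4,19) (3,4)]
2. After x ≤ 10: [(3,3) (5,0) (10,5/7) (10,92/5) (9,19) (4,19) (3,4)]
3. After y ≥ 10: [(10,10) (10,92/5) (9,19) (4,19) (17/5,10)]
4. After y ≤ 17: [(10,10) (10,17) (58/15,17) (17/5,10)]
5. Canonical ring: [(17/5,10) (10,10) (10,17) (58/15,17)]

Clipped polygon: [(17/5,10) (10,10) (10,17) (58/15,17)]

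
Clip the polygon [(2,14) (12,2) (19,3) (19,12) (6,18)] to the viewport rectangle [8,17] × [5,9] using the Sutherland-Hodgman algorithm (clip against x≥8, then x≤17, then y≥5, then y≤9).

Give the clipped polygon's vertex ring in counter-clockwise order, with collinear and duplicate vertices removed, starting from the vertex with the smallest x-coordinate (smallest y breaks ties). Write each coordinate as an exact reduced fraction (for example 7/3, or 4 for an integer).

Clipped polygon: [(8,34/5) (19/2,5) (17,5) (17,9) (8,9)]

1. After x ≥ 8: [(8,34/5) (12,2) (19,3) (19,12) (8,222/13)]
2. After x ≤ 17: [(8,34/5) (12,2) (17,19/7) (17,168/13) (8,222/13)]
3. After y ≥ 5: [(8,34/5) (19/2,5) (17,5) (17,168/13) (8,222/13)]
4. After y ≤ 9: [(8,9) (8,34/5) (19/2,5) (17,5) (17,9)]
5. Canonical ring: [(8,34/5) (19/2,5) (17,5) (17,9) (8,9)]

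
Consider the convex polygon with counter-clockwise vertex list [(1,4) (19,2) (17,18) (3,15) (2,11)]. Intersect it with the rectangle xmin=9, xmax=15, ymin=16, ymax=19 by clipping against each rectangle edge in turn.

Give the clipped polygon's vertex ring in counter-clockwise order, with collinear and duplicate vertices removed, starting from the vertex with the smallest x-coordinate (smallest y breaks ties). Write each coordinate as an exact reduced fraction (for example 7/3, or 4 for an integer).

1. After x ≥ 9: [(9,28/9) (19,2) (17,18) (9,114/7)]
2. After x ≤ 15: [(9,28/9) (15,22/9) (15,123/7) (9,114/7)]
3. After y ≥ 16: [(9,16) (15,16) (15,123/7) (9,114/7)]
4. After y ≤ 19: [(9,16) (15,16) (15,123/7) (9,114/7)]
5. Canonical ring: [(9,16) (15,16) (15,123/7) (9,114/7)]

Clipped polygon: [(9,16) (15,16) (15,123/7) (9,114/7)]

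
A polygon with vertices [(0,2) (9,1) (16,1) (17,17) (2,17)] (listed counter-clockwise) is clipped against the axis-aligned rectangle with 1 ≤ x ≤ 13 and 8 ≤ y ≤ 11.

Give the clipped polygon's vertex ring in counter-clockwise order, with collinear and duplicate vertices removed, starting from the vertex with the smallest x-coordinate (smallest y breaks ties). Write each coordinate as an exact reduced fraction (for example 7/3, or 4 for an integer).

Clipped polygon: [(1,8) (13,8) (13,11) (6/5,11) (1,19/2)]

1. After x ≥ 1: [(1,19/2) (1,17/9) (9,1) (16,1) (17,17) (2,17)]
2. After x ≤ 13: [(1,19/2) (1,17/9) (9,1) (13,1) (13,17) (2,17)]
3. After y ≥ 8: [(1,19/2) (1,8) (13,8) (13,17) (2,17)]
4. After y ≤ 11: [(6/5,11) (1,19/2) (1,8) (13,8) (13,11)]
5. Canonical ring: [(1,8) (13,8) (13,11) (6/5,11) (1,19/2)]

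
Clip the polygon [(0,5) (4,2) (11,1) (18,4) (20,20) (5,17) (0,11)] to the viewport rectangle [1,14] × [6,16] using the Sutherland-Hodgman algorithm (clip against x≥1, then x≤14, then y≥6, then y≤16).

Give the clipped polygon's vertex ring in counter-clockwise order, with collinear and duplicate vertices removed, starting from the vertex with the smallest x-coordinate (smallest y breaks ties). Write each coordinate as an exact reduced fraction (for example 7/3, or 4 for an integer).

Clipped polygon: [(1,6) (14,6) (14,16) (25/6,16) (1,61/5)]

1. After x ≥ 1: [(1,17/4) (4,2) (11,1) (18,4) (20,20) (5,17) (1,61/5)]
2. After x ≤ 14: [(1,17/4) (4,2) (11,1) (14,16/7) (14,94/5) (5,17) (1,61/5)]
3. After y ≥ 6: [(1,6) (14,6) (14,94/5) (5,17) (1,61/5)]
4. After y ≤ 16: [(1,6) (14,6) (14,16) (25/6,16) (1,61/5)]
5. Canonical ring: [(1,6) (14,6) (14,16) (25/6,16) (1,61/5)]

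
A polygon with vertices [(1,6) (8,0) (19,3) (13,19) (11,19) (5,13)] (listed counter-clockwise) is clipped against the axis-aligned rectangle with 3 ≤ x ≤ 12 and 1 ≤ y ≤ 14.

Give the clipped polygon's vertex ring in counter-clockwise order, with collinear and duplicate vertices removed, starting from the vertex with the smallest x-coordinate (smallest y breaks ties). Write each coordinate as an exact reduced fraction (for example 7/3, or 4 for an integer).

1. After x ≥ 3: [(3,19/2) (3,30/7) (8,0) (19,3) (13,19) (11,19) (5,13)]
2. After x ≤ 12: [(3,19/2) (3,30/7) (8,0) (12,12/11) (12,19) (11,19) (5,13)]
3. After y ≥ 1: [(3,19/2) (3,30/7) (41/6,1) (35/3,1) (12,12/11) (12,19) (11,19) (5,13)]
4. After y ≤ 14: [(3,19/2) (3,30/7) (41/6,1) (35/3,1) (12,12/11) (12,14) (6,14) (5,13)]
5. Canonical ring: [(3,30/7) (41/6,1) (35/3,1) (12,12/11) (12,14) (6,14) (5,13) (3,19/2)]

Clipped polygon: [(3,30/7) (41/6,1) (35/3,1) (12,12/11) (12,14) (6,14) (5,13) (3,19/2)]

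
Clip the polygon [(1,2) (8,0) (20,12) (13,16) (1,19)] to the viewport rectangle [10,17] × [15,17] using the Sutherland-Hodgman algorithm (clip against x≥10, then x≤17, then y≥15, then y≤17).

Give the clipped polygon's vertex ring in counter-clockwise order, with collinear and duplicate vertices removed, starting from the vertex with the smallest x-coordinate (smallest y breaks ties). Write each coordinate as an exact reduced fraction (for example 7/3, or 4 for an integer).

1. After x ≥ 10: [(10,2) (20,12) (13,16) (10,67/4)]
2. After x ≤ 17: [(10,2) (17,9) (17,96/7) (13,16) (10,67/4)]
3. After y ≥ 15: [(10,15) (59/4,15) (13,16) (10,67/4)]
4. After y ≤ 17: [(10,15) (59/4,15) (13,16) (10,67/4)]
5. Canonical ring: [(10,15) (59/4,15) (13,16) (10,67/4)]

Clipped polygon: [(10,15) (59/4,15) (13,16) (10,67/4)]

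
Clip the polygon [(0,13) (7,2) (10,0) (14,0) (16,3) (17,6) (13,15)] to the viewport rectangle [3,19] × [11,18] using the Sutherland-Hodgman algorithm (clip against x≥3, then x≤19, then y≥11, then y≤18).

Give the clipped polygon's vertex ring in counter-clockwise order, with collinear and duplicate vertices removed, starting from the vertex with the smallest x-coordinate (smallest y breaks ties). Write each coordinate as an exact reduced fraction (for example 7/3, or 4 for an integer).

Clipped polygon: [(3,11) (133/9,11) (13,15) (3,175/13)]

1. After x ≥ 3: [(3,175/13) (3,58/7) (7,2) (10,0) (14,0) (16,3) (17,6) (13,15)]
2. After x ≤ 19: [(3,175/13) (3,58/7) (7,2) (10,0) (14,0) (16,3) (17,6) (13,15)]
3. After y ≥ 11: [(3,175/13) (3,11) (133/9,11) (13,15)]
4. After y ≤ 18: [(3,175/13) (3,11) (133/9,11) (13,15)]
5. Canonical ring: [(3,11) (133/9,11) (13,15) (3,175/13)]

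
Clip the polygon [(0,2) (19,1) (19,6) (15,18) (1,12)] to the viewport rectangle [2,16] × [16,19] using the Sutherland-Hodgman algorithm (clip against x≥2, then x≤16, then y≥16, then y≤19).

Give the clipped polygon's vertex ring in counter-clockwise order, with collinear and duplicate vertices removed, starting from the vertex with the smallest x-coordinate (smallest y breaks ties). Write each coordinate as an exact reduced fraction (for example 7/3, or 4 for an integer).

Clipped polygon: [(31/3,16) (47/3,16) (15,18)]

1. After x ≥ 2: [(2,36/19) (19,1) (19,6) (15,18) (2,87/7)]
2. After x ≤ 16: [(2,36/19) (16,22/19) (16,15) (15,18) (2,87/7)]
3. After y ≥ 16: [(47/3,16) (15,18) (31/3,16)]
4. After y ≤ 19: [(47/3,16) (15,18) (31/3,16)]
5. Canonical ring: [(31/3,16) (47/3,16) (15,18)]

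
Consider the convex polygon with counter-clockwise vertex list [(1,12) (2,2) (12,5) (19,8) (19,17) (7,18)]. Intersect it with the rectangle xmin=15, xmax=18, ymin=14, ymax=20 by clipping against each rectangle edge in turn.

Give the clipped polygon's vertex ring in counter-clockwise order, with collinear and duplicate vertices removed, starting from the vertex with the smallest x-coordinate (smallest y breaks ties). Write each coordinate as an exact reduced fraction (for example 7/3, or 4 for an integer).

Clipped polygon: [(15,14) (18,14) (18,205/12) (15,52/3)]

1. After x ≥ 15: [(15,44/7) (19,8) (19,17) (15,52/3)]
2. After x ≤ 18: [(15,44/7) (18,53/7) (18,205/12) (15,52/3)]
3. After y ≥ 14: [(15,14) (18,14) (18,205/12) (15,52/3)]
4. After y ≤ 20: [(15,14) (18,14) (18,205/12) (15,52/3)]
5. Canonical ring: [(15,14) (18,14) (18,205/12) (15,52/3)]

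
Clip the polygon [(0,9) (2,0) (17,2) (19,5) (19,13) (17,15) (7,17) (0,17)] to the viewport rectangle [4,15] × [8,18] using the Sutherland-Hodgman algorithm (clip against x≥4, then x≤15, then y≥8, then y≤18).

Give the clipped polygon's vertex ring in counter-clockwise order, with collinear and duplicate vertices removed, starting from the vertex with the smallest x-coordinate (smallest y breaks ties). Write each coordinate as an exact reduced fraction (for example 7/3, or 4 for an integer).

1. After x ≥ 4: [(4,4/15) (17,2) (19,5) (19,13) (17,15) (7,17) (4,17)]
2. After x ≤ 15: [(4,4/15) (15,26/15) (15,77/5) (7,17) (4,17)]
3. After y ≥ 8: [(4,8) (15,8) (15,77/5) (7,17) (4,17)]
4. After y ≤ 18: [(4,8) (15,8) (15,77/5) (7,17) (4,17)]
5. Canonical ring: [(4,8) (15,8) (15,77/5) (7,17) (4,17)]

Clipped polygon: [(4,8) (15,8) (15,77/5) (7,17) (4,17)]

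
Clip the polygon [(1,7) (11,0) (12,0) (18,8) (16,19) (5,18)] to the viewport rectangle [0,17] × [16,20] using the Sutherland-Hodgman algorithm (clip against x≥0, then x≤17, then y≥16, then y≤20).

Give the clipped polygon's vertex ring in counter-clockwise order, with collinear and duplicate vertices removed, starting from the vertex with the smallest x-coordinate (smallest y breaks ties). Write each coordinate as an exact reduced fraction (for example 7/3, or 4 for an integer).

Clipped polygon: [(47/11,16) (182/11,16) (16,19) (5,18)]

1. After x ≥ 0: [(1,7) (11,0) (12,0) (18,8) (16,19) (5,18)]
2. After x ≤ 17: [(1,7) (11,0) (12,0) (17,20/3) (17,27/2) (16,19) (5,18)]
3. After y ≥ 16: [(47/11,16) (182/11,16) (16,19) (5,18)]
4. After y ≤ 20: [(47/11,16) (182/11,16) (16,19) (5,18)]
5. Canonical ring: [(47/11,16) (182/11,16) (16,19) (5,18)]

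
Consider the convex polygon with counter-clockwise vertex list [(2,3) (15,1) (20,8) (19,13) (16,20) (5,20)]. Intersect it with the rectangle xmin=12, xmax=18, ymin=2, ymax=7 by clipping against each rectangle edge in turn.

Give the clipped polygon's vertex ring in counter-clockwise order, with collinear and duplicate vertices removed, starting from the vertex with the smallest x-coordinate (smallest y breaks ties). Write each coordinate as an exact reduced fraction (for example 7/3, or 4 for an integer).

Clipped polygon: [(12,2) (110/7,2) (18,26/5) (18,7) (12,7)]

1. After x ≥ 12: [(12,19/13) (15,1) (20,8) (19,13) (16,20) (12,20)]
2. After x ≤ 18: [(12,19/13) (15,1) (18,26/5) (18,46/3) (16,20) (12,20)]
3. After y ≥ 2: [(12,2) (110/7,2) (18,26/5) (18,46/3) (16,20) (12,20)]
4. After y ≤ 7: [(12,7) (12,2) (110/7,2) (18,26/5) (18,7)]
5. Canonical ring: [(12,2) (110/7,2) (18,26/5) (18,7) (12,7)]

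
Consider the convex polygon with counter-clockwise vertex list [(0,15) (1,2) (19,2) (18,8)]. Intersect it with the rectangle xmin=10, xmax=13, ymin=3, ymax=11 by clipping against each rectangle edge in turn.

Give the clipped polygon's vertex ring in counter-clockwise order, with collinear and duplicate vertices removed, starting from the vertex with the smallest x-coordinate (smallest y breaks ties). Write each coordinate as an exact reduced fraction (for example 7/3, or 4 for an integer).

1. After x ≥ 10: [(10,100/9) (10,2) (19,2) (18,8)]
2. After x ≤ 13: [(13,179/18) (10,100/9) (10,2) (13,2)]
3. After y ≥ 3: [(13,3) (13,179/18) (10,100/9) (10,3)]
4. After y ≤ 11: [(13,3) (13,179/18) (72/7,11) (10,11) (10,3)]
5. Canonical ring: [(10,3) (13,3) (13,179/18) (72/7,11) (10,11)]

Clipped polygon: [(10,3) (13,3) (13,179/18) (72/7,11) (10,11)]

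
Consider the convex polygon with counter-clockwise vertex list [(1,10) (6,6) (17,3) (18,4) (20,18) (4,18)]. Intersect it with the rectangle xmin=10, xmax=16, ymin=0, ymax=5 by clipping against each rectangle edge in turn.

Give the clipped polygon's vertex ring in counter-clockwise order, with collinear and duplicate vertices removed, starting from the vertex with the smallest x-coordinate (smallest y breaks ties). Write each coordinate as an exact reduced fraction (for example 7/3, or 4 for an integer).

1. After x ≥ 10: [(10,54/11) (17,3) (18,4) (20,18) (10,18)]
2. After x ≤ 16: [(10,54/11) (16,36/11) (16,18) (10,18)]
3. After y ≥ 0: [(10,54/11) (16,36/11) (16,18) (10,18)]
4. After y ≤ 5: [(10,5) (10,54/11) (16,36/11) (16,5)]
5. Canonical ring: [(10,54/11) (16,36/11) (16,5) (10,5)]

Clipped polygon: [(10,54/11) (16,36/11) (16,5) (10,5)]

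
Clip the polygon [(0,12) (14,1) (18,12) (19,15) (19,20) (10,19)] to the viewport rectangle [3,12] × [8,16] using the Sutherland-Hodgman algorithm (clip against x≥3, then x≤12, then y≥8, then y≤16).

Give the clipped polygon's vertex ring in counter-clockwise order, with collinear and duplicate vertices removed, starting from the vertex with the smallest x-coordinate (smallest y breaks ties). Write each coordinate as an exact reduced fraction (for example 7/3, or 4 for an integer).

Clipped polygon: [(3,135/14) (56/11,8) (12,8) (12,16) (40/7,16) (3,141/10)]

1. After x ≥ 3: [(3,141/10) (3,135/14) (14,1) (18,12) (19,15) (19,20) (10,19)]
2. After x ≤ 12: [(3,141/10) (3,135/14) (12,18/7) (12,173/9) (10,19)]
3. After y ≥ 8: [(3,141/10) (3,135/14) (56/11,8) (12,8) (12,173/9) (10,19)]
4. After y ≤ 16: [(40/7,16) (3,141/10) (3,135/14) (56/11,8) (12,8) (12,16)]
5. Canonical ring: [(3,135/14) (56/11,8) (12,8) (12,16) (40/7,16) (3,141/10)]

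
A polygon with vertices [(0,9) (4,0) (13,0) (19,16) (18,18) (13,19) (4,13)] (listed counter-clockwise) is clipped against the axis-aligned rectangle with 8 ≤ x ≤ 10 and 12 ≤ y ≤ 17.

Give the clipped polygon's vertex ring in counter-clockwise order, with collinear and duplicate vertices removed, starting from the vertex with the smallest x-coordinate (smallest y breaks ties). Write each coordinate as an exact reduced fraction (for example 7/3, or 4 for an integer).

Clipped polygon: [(8,12) (10,12) (10,17) (8,47/3)]

1. After x ≥ 8: [(8,0) (13,0) (19,16) (18,18) (13,19) (8,47/3)]
2. After x ≤ 10: [(8,0) (10,0) (10,17) (8,47/3)]
3. After y ≥ 12: [(8,12) (10,12) (10,17) (8,47/3)]
4. After y ≤ 17: [(8,12) (10,12) (10,17) (8,47/3)]
5. Canonical ring: [(8,12) (10,12) (10,17) (8,47/3)]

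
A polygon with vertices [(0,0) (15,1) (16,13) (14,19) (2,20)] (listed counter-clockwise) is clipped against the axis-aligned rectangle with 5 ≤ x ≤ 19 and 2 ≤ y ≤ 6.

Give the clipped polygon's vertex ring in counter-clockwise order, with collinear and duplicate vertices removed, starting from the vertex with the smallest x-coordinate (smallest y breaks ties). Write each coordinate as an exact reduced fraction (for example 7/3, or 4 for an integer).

Clipped polygon: [(5,2) (181/12,2) (185/12,6) (5,6)]

1. After x ≥ 5: [(5,1/3) (15,1) (16,13) (14,19) (5,79/4)]
2. After x ≤ 19: [(5,1/3) (15,1) (16,13) (14,19) (5,79/4)]
3. After y ≥ 2: [(5,2) (181/12,2) (16,13) (14,19) (5,79/4)]
4. After y ≤ 6: [(5,6) (5,2) (181/12,2) (185/12,6)]
5. Canonical ring: [(5,2) (181/12,2) (185/12,6) (5,6)]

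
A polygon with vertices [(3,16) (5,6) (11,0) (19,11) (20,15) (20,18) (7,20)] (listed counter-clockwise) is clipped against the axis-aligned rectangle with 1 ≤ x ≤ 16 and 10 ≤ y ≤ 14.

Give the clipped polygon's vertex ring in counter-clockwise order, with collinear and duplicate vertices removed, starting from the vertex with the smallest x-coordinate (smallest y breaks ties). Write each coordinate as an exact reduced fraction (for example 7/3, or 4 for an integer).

1. After x ≥ 1: [(3,16) (5,6) (11,0) (19,11) (20,15) (20,18) (7,20)]
2. After x ≤ 16: [(3,16) (5,6) (11,0) (16,55/8) (16,242/13) (7,20)]
3. After y ≥ 10: [(3,16) (21/5,10) (16,10) (16,242/13) (7,20)]
4. After y ≤ 14: [(17/5,14) (21/5,10) (16,10) (16,14)]
5. Canonical ring: [(17/5,14) (21/5,10) (16,10) (16,14)]

Clipped polygon: [(17/5,14) (21/5,10) (16,10) (16,14)]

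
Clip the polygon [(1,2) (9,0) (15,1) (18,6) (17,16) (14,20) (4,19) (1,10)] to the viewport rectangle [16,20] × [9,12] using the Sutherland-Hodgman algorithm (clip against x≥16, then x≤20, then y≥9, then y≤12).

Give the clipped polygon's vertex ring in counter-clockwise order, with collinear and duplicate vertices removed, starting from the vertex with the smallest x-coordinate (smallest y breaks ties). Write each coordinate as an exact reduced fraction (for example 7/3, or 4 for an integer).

1. After x ≥ 16: [(16,8/3) (18,6) (17,16) (16,52/3)]
2. After x ≤ 20: [(16,8/3) (18,6) (17,16) (16,52/3)]
3. After y ≥ 9: [(16,9) (177/10,9) (17,16) (16,52/3)]
4. After y ≤ 12: [(16,12) (16,9) (177/10,9) (87/5,12)]
5. Canonical ring: [(16,9) (177/10,9) (87/5,12) (16,12)]

Clipped polygon: [(16,9) (177/10,9) (87/5,12) (16,12)]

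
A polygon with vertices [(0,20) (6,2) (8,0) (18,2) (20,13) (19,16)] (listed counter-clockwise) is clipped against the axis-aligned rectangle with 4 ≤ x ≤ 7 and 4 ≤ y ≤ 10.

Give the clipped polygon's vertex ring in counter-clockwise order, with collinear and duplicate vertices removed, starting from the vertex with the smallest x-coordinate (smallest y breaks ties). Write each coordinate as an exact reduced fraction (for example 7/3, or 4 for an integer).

1. After x ≥ 4: [(4,364/19) (4,8) (6,2) (8,0) (18,2) (20,13) (19,16)]
2. After x ≤ 7: [(7,352/19) (4,364/19) (4,8) (6,2) (7,1)]
3. After y ≥ 4: [(7,4) (7,352/19) (4,364/19) (4,8) (16/3,4)]
4. After y ≤ 10: [(7,4) (7,10) (4,10) (4,8) (16/3,4)]
5. Canonical ring: [(4,8) (16/3,4) (7,4) (7,10) (4,10)]

Clipped polygon: [(4,8) (16/3,4) (7,4) (7,10) (4,10)]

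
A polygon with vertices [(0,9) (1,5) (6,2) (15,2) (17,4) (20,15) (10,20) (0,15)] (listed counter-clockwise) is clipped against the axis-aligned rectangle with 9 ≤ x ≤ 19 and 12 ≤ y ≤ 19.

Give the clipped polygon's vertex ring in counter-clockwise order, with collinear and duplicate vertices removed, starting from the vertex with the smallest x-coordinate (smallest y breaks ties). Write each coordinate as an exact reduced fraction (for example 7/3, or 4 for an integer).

Clipped polygon: [(9,12) (19,12) (19,31/2) (12,19) (9,19)]

1. After x ≥ 9: [(9,2) (15,2) (17,4) (20,15) (10,20) (9,39/2)]
2. After x ≤ 19: [(9,2) (15,2) (17,4) (19,34/3) (19,31/2) (10,20) (9,39/2)]
3. After y ≥ 12: [(9,12) (19,12) (19,31/2) (10,20) (9,39/2)]
4. After y ≤ 19: [(9,19) (9,12) (19,12) (19,31/2) (12,19)]
5. Canonical ring: [(9,12) (19,12) (19,31/2) (12,19) (9,19)]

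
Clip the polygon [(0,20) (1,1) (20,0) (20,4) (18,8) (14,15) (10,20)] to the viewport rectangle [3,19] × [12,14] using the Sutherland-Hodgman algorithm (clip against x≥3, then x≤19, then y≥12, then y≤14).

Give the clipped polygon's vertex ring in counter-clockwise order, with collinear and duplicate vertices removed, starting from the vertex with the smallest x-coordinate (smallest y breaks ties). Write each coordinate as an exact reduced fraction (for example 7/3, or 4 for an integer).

1. After x ≥ 3: [(3,20) (3,17/19) (20,0) (20,4) (18,8) (14,15) (10,20)]
2. After x ≤ 19: [(3,20) (3,17/19) (19,1/19) (19,6) (18,8) (14,15) (10,20)]
3. After y ≥ 12: [(3,20) (3,12) (110/7,12) (14,15) (10,20)]
4. After y ≤ 14: [(3,14) (3,12) (110/7,12) (102/7,14)]
5. Canonical ring: [(3,12) (110/7,12) (102/7,14) (3,14)]

Clipped polygon: [(3,12) (110/7,12) (102/7,14) (3,14)]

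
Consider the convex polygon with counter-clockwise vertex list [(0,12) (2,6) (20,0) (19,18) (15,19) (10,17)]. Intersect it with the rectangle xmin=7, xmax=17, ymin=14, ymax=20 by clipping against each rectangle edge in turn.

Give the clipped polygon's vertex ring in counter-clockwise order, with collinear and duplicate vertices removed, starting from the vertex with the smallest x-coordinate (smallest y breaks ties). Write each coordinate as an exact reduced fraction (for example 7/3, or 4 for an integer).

Clipped polygon: [(7,14) (17,14) (17,37/2) (15,19) (10,17) (7,31/2)]

1. After x ≥ 7: [(7,31/2) (7,13/3) (20,0) (19,18) (15,19) (10,17)]
2. After x ≤ 17: [(7,31/2) (7,13/3) (17,1) (17,37/2) (15,19) (10,17)]
3. After y ≥ 14: [(7,31/2) (7,14) (17,14) (17,37/2) (15,19) (10,17)]
4. After y ≤ 20: [(7,31/2) (7,14) (17,14) (17,37/2) (15,19) (10,17)]
5. Canonical ring: [(7,14) (17,14) (17,37/2) (15,19) (10,17) (7,31/2)]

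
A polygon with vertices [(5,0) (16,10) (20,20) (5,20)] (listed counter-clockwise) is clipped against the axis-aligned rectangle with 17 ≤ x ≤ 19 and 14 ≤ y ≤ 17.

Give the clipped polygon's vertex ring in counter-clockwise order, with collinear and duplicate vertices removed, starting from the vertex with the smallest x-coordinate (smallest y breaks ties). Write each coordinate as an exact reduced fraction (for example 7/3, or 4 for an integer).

Clipped polygon: [(17,14) (88/5,14) (94/5,17) (17,17)]

1. After x ≥ 17: [(17,25/2) (20,20) (17,20)]
2. After x ≤ 19: [(17,25/2) (19,35/2) (19,20) (17,20)]
3. After y ≥ 14: [(17,14) (88/5,14) (19,35/2) (19,20) (17,20)]
4. After y ≤ 17: [(17,17) (17,14) (88/5,14) (94/5,17)]
5. Canonical ring: [(17,14) (88/5,14) (94/5,17) (17,17)]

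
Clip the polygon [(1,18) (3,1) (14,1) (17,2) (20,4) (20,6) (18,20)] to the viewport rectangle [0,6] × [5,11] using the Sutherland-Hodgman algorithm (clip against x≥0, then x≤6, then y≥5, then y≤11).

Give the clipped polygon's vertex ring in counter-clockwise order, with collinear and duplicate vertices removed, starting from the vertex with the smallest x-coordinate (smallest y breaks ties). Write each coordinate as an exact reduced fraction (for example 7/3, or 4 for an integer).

Clipped polygon: [(31/17,11) (43/17,5) (6,5) (6,11)]

1. After x ≥ 0: [(1,18) (3,1) (14,1) (17,2) (20,4) (20,6) (18,20)]
2. After x ≤ 6: [(6,316/17) (1,18) (3,1) (6,1)]
3. After y ≥ 5: [(6,5) (6,316/17) (1,18) (43/17,5)]
4. After y ≤ 11: [(6,5) (6,11) (31/17,11) (43/17,5)]
5. Canonical ring: [(31/17,11) (43/17,5) (6,5) (6,11)]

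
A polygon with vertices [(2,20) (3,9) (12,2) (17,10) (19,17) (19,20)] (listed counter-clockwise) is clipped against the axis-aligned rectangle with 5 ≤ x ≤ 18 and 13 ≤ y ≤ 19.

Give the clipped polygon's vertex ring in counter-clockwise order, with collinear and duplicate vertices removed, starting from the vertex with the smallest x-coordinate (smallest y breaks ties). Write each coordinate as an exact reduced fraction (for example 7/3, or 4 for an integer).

Clipped polygon: [(5,13) (125/7,13) (18,27/2) (18,19) (5,19)]

1. After x ≥ 5: [(5,20) (5,67/9) (12,2) (17,10) (19,17) (19,20)]
2. After x ≤ 18: [(18,20) (5,20) (5,67/9) (12,2) (17,10) (18,27/2)]
3. After y ≥ 13: [(18,20) (5,20) (5,13) (125/7,13) (18,27/2)]
4. After y ≤ 19: [(18,19) (5,19) (5,13) (125/7,13) (18,27/2)]
5. Canonical ring: [(5,13) (125/7,13) (18,27/2) (18,19) (5,19)]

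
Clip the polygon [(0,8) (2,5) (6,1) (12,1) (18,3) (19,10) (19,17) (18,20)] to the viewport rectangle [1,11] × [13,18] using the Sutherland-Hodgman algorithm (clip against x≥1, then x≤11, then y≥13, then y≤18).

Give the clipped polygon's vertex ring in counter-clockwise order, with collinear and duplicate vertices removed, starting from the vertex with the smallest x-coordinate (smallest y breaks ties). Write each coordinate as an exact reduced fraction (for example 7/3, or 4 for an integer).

1. After x ≥ 1: [(1,26/3) (1,13/2) (2,5) (6,1) (12,1) (18,3) (19,10) (19,17) (18,20)]
2. After x ≤ 11: [(11,46/3) (1,26/3) (1,13/2) (2,5) (6,1) (11,1)]
3. After y ≥ 13: [(11,13) (11,46/3) (15/2,13)]
4. After y ≤ 18: [(11,13) (11,46/3) (15/2,13)]
5. Canonical ring: [(15/2,13) (11,13) (11,46/3)]

Clipped polygon: [(15/2,13) (11,13) (11,46/3)]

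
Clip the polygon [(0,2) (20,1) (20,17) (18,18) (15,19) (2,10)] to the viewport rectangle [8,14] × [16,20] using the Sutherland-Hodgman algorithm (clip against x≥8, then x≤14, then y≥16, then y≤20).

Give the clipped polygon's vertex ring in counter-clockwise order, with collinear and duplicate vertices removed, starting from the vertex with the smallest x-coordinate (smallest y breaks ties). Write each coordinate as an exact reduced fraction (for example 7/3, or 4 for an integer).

Clipped polygon: [(32/3,16) (14,16) (14,238/13)]

1. After x ≥ 8: [(8,8/5) (20,1) (20,17) (18,18) (15,19) (8,184/13)]
2. After x ≤ 14: [(8,8/5) (14,13/10) (14,238/13) (8,184/13)]
3. After y ≥ 16: [(14,16) (14,238/13) (32/3,16)]
4. After y ≤ 20: [(14,16) (14,238/13) (32/3,16)]
5. Canonical ring: [(32/3,16) (14,16) (14,238/13)]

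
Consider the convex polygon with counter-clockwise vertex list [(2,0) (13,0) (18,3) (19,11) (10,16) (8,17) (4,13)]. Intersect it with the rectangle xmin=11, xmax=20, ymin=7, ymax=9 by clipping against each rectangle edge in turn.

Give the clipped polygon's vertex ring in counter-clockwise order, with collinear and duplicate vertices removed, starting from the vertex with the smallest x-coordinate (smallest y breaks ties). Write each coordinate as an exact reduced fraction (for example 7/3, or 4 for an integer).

1. After x ≥ 11: [(11,0) (13,0) (18,3) (19,11) (11,139/9)]
2. After x ≤ 20: [(11,0) (13,0) (18,3) (19,11) (11,139/9)]
3. After y ≥ 7: [(11,7) (37/2,7) (19,11) (11,139/9)]
4. After y ≤ 9: [(11,9) (11,7) (37/2,7) (75/4,9)]
5. Canonical ring: [(11,7) (37/2,7) (75/4,9) (11,9)]

Clipped polygon: [(11,7) (37/2,7) (75/4,9) (11,9)]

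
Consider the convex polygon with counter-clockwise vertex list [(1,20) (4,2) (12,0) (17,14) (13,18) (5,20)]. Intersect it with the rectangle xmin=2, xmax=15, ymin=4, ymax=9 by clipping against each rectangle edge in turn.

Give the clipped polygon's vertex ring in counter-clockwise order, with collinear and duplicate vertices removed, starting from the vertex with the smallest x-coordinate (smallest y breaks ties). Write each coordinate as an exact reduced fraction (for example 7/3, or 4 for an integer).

1. After x ≥ 2: [(2,20) (2,14) (4,2) (12,0) (17,14) (13,18) (5,20)]
2. After x ≤ 15: [(2,20) (2,14) (4,2) (12,0) (15,42/5) (15,16) (13,18) (5,20)]
3. After y ≥ 4: [(2,20) (2,14) (11/3,4) (94/7,4) (15,42/5) (15,16) (13,18) (5,20)]
4. After y ≤ 9: [(17/6,9) (11/3,4) (94/7,4) (15,42/5) (15,9)]
5. Canonical ring: [(17/6,9) (11/3,4) (94/7,4) (15,42/5) (15,9)]

Clipped polygon: [(17/6,9) (11/3,4) (94/7,4) (15,42/5) (15,9)]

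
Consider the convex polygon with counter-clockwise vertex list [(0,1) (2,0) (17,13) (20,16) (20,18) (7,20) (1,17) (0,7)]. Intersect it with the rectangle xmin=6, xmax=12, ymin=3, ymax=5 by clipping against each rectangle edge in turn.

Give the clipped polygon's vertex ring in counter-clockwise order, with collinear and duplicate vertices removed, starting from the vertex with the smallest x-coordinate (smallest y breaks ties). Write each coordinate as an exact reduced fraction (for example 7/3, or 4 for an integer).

1. After x ≥ 6: [(6,52/15) (17,13) (20,16) (20,18) (7,20) (6,39/2)]
2. After x ≤ 12: [(6,52/15) (12,26/3) (12,250/13) (7,20) (6,39/2)]
3. After y ≥ 3: [(6,52/15) (12,26/3) (12,250/13) (7,20) (6,39/2)]
4. After y ≤ 5: [(6,5) (6,52/15) (101/13,5)]
5. Canonical ring: [(6,52/15) (101/13,5) (6,5)]

Clipped polygon: [(6,52/15) (101/13,5) (6,5)]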